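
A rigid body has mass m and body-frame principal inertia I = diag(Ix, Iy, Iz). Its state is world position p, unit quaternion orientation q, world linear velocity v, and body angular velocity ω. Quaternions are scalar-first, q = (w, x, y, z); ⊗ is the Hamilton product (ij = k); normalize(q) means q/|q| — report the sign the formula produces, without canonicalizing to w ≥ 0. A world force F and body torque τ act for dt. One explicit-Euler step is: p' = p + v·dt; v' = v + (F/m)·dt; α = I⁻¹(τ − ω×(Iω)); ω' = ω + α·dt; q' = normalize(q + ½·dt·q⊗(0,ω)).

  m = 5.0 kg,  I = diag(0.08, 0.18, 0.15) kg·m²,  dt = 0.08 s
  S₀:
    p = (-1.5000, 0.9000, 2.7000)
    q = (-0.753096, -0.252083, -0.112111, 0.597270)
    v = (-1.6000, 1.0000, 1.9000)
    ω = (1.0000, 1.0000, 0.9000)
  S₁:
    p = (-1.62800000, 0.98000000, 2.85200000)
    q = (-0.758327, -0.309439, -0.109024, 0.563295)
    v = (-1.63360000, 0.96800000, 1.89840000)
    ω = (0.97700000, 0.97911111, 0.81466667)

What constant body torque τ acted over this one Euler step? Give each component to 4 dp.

τ = (-0.0500, -0.1100, -0.0600)

ω₁ − ω₀ = (-0.02300000, -0.02088889, -0.08533333)
precession coupling = (-0.0270, -0.0630, 0.1000)
I·α + gyro = (-0.0500, -0.1100, -0.0600)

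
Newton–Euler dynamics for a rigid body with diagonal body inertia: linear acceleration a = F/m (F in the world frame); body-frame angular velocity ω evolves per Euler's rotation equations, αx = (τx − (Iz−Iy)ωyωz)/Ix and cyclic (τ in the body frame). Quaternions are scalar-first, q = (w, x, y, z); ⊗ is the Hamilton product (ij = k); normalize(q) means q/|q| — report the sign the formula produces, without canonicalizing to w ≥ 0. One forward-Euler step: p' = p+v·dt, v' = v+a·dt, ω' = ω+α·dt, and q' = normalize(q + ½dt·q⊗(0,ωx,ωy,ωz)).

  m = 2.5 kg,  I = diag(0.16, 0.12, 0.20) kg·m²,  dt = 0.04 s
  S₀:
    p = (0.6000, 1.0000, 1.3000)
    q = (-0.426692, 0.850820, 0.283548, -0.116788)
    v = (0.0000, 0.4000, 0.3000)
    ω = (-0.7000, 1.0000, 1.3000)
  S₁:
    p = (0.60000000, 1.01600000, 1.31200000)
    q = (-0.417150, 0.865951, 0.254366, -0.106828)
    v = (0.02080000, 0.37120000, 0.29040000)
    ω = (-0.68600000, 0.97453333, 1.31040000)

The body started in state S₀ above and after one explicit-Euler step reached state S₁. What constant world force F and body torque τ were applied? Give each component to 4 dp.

velocity change Δv = (0.02080000, -0.02880000, -0.00960000)
applied force F = (1.3000, -1.8000, -0.6000)
rate change Δω = (0.01400000, -0.02546667, 0.01040000)
applied torque τ = (0.1600, -0.0400, 0.0800)

F = (1.3000, -1.8000, -0.6000)
τ = (0.1600, -0.0400, 0.0800)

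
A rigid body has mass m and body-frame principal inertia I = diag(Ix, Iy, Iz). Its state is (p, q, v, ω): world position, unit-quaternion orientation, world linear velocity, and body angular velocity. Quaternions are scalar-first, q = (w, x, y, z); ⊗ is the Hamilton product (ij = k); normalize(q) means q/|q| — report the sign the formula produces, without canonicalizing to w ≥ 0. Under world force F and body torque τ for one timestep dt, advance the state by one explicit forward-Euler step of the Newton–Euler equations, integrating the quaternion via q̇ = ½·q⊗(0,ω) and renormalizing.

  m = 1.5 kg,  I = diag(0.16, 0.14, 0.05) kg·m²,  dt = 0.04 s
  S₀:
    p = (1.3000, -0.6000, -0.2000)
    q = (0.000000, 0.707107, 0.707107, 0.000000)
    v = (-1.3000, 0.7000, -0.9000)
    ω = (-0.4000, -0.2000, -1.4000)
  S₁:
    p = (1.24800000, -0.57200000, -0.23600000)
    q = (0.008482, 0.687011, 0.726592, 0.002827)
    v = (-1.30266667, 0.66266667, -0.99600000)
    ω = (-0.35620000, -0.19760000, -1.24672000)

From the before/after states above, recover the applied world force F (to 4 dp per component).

F = (-0.1000, -1.4000, -3.6000)

Δv = v₁−v₀ = (-0.00266667, -0.03733333, -0.09600000)
applied force F = (-0.1000, -1.4000, -3.6000)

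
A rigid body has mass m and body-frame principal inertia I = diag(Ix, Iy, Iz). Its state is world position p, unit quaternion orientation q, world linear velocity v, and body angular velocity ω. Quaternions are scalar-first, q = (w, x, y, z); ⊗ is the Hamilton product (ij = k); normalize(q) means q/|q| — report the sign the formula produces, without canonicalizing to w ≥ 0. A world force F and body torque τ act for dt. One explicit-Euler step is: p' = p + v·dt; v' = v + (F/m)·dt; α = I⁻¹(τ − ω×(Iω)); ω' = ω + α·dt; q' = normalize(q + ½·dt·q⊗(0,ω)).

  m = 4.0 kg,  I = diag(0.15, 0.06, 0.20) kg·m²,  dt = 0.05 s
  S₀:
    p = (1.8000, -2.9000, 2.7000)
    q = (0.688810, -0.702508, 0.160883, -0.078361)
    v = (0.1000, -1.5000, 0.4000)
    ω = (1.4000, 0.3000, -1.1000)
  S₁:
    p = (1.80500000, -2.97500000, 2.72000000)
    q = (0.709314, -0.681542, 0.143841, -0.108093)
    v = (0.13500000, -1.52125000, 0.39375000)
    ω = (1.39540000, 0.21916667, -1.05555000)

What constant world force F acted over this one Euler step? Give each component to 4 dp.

velocity change Δv = (0.03500000, -0.02125000, -0.00625000)
applied force F = (2.8000, -1.7000, -0.5000)

F = (2.8000, -1.7000, -0.5000)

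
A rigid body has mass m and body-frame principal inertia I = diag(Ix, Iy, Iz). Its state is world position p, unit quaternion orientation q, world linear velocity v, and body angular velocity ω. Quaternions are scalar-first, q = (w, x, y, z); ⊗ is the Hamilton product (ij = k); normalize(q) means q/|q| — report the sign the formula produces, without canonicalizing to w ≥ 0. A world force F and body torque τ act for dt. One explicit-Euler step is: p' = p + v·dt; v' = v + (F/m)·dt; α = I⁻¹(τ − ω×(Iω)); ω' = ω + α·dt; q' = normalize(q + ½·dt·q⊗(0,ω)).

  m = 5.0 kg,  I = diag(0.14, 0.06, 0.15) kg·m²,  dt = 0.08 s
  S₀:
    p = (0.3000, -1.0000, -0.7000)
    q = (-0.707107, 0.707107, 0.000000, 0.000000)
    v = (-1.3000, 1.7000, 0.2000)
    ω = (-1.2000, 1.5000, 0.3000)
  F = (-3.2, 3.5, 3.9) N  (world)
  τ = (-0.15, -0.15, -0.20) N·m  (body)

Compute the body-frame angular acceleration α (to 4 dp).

α = (-1.3607, -2.5600, -2.2933)

precession coupling ω×(Iω) = (0.0405, 0.0036, 0.1440)
angular accel α = (-1.3607, -2.5600, -2.2933)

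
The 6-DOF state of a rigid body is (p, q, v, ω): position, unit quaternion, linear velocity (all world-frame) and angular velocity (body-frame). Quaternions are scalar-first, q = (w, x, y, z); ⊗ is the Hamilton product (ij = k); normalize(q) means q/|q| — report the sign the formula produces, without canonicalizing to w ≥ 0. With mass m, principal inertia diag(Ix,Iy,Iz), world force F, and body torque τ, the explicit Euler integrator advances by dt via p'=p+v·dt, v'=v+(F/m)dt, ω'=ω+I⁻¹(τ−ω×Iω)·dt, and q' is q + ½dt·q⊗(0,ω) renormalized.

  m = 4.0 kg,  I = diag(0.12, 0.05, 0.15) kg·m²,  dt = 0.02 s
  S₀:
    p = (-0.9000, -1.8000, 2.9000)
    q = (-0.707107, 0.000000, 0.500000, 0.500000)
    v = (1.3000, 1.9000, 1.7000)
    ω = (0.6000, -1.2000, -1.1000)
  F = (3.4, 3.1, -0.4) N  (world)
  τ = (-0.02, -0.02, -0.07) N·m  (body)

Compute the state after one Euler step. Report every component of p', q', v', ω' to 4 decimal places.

p' = (-0.8740, -1.7620, 2.9340)
q' = (-0.6955, -0.0037, 0.5114, 0.5047)
v' = (1.3170, 1.9155, 1.6980)
ω' = (0.5747, -1.2159, -1.1161)

new position p' = (-0.8740, -1.7620, 2.9340)
new velocity v' = (1.3170, 1.9155, 1.6980)
precession coupling ω×(Iω) = (0.1320, 0.0198, 0.0504)
(τ − ω×Iω)/I = (-1.2667, -0.7960, -0.8027)
ω + α·dt = (0.5747, -1.2159, -1.1161)
2q̇ = q⊗(0,ω) = (1.1500000, -0.3742642, 1.1485284, 0.4778177)
updated quaternion q' = (-0.6955, -0.0037, 0.5114, 0.5047)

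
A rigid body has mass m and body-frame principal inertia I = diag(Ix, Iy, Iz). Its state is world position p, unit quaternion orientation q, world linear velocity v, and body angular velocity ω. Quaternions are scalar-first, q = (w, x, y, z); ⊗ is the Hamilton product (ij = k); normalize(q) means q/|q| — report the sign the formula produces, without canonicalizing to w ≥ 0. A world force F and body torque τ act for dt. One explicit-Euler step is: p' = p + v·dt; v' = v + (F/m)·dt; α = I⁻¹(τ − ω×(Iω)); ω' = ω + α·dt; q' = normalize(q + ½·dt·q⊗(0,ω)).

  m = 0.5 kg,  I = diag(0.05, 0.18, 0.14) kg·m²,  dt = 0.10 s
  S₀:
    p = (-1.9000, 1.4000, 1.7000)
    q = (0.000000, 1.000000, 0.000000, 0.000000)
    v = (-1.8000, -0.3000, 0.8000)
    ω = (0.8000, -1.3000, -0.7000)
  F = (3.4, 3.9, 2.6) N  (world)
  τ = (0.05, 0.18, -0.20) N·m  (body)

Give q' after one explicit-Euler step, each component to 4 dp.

q⊗(0,ω) = (-0.8000000, 0.0000000, 0.7000000, -1.3000000)
q' = normalize(q + ½dt·q⊗(0,ω)) = (-0.0399, 0.9965, 0.0349, -0.0648)

q' = (-0.0399, 0.9965, 0.0349, -0.0648)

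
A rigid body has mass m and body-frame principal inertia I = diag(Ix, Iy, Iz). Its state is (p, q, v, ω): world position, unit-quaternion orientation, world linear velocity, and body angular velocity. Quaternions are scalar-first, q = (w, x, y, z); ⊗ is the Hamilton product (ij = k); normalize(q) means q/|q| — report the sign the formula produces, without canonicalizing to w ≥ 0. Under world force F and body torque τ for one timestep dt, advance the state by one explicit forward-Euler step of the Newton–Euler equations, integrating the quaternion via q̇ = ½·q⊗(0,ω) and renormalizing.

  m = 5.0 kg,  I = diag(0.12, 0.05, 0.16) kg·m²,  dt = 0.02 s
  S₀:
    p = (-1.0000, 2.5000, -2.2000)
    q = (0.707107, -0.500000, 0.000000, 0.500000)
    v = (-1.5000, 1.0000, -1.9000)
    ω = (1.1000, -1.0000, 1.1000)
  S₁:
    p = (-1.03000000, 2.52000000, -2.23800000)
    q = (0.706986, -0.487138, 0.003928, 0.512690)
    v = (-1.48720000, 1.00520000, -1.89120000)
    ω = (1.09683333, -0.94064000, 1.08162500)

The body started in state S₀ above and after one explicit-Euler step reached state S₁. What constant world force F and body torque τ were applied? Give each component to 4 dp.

Δω = ω₁−ω₀ = (-0.00316667, 0.05936000, -0.01837500)
I·α + gyro = (-0.1400, 0.1000, -0.0700)
Δv = v₁−v₀ = (0.01280000, 0.00520000, 0.00880000)
m·(v₁−v₀)/dt = (3.2000, 1.3000, 2.2000)

F = (3.2000, 1.3000, 2.2000)
τ = (-0.1400, 0.1000, -0.0700)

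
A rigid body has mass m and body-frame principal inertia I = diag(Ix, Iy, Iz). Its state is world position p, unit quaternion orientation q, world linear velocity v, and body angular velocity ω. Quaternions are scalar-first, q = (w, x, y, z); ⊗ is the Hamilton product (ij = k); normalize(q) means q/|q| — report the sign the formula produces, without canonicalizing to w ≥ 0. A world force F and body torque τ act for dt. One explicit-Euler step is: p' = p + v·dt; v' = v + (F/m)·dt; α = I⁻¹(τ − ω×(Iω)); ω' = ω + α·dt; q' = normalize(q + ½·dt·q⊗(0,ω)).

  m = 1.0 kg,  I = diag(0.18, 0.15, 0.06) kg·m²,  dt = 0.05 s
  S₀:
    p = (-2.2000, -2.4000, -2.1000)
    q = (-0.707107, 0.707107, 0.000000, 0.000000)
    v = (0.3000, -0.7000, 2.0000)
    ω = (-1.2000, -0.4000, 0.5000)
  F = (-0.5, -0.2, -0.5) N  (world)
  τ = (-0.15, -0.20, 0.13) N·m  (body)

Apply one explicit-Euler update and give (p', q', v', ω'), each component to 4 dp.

ω×(Iω) gyroscopic = (0.0180, -0.0720, -0.0144)
(τ − ω×Iω)/I = (-0.9333, -0.8533, 2.4067)
new body rate ω' = (-1.2467, -0.4427, 0.6203)
2q̇ = q⊗(0,ω) = (0.8485284, 0.8485284, -0.0707107, -0.6363963)
q' = normalize(q + ½dt·q⊗(0,ω)) = (-0.6855, 0.7279, -0.0018, -0.0159)
p' = p + v·dt = (-2.1850, -2.4350, -2.0000)
v + (F/m)dt = (0.2750, -0.7100, 1.9750)

p' = (-2.1850, -2.4350, -2.0000)
q' = (-0.6855, 0.7279, -0.0018, -0.0159)
v' = (0.2750, -0.7100, 1.9750)
ω' = (-1.2467, -0.4427, 0.6203)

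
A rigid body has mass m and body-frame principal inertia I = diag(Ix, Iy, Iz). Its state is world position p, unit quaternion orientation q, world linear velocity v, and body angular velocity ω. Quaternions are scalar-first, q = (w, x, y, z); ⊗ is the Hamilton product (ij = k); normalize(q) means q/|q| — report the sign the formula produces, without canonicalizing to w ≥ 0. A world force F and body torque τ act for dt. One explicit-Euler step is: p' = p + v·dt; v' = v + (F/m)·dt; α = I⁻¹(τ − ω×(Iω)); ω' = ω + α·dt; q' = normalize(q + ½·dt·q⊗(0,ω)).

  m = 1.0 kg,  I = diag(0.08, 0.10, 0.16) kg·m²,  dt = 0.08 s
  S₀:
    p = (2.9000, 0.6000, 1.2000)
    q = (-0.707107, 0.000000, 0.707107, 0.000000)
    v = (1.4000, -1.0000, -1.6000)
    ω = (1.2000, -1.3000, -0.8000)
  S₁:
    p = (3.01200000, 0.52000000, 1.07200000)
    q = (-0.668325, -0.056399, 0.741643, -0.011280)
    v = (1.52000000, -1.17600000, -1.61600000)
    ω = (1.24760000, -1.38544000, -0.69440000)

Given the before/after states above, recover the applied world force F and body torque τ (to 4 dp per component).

ω₁ − ω₀ = (0.04760000, -0.08544000, 0.10560000)
applied torque τ = (0.1100, -0.0300, 0.1800)
Δv = v₁−v₀ = (0.12000000, -0.17600000, -0.01600000)
m·(v₁−v₀)/dt = (1.5000, -2.2000, -0.2000)

F = (1.5000, -2.2000, -0.2000)
τ = (0.1100, -0.0300, 0.1800)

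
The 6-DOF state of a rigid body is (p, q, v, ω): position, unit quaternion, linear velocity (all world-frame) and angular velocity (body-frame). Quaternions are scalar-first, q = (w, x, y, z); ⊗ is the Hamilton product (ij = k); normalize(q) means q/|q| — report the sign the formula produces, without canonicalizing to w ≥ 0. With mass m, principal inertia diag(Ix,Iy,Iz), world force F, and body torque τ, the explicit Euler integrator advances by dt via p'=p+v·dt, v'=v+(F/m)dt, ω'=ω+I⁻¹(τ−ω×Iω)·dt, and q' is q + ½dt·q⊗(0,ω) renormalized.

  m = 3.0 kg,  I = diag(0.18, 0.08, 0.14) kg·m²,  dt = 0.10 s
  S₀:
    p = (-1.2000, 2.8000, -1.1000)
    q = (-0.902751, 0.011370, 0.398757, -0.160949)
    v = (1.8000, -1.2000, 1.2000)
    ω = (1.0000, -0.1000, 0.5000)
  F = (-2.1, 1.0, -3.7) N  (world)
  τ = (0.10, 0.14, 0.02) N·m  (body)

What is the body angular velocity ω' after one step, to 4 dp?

precession coupling ω×(Iω) = (-0.0030, 0.0200, 0.0100)
(τ − ω×Iω)/I = (0.5722, 1.5000, 0.0714)
new body rate ω' = (1.0572, 0.0500, 0.5071)

ω' = (1.0572, 0.0500, 0.5071)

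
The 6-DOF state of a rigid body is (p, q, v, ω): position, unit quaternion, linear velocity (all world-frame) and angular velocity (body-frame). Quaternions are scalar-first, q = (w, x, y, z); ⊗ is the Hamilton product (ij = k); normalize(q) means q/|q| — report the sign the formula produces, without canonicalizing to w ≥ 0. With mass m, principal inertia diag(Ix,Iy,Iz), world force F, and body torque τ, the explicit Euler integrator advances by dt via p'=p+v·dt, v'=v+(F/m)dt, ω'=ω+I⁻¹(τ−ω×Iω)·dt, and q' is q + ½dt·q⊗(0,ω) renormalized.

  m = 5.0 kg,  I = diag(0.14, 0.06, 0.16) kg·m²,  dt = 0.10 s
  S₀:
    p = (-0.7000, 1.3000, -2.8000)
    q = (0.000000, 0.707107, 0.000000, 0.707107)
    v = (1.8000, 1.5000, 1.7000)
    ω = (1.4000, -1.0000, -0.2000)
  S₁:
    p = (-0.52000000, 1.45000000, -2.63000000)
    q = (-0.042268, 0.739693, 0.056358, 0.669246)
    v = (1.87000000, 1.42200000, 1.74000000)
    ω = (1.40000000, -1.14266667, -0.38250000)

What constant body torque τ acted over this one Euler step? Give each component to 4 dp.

τ = (0.0200, -0.0800, -0.1800)

Δω = ω₁−ω₀ = (0.00000000, -0.14266667, -0.18250000)
precession coupling = (0.0200, 0.0056, 0.1120)
applied torque τ = (0.0200, -0.0800, -0.1800)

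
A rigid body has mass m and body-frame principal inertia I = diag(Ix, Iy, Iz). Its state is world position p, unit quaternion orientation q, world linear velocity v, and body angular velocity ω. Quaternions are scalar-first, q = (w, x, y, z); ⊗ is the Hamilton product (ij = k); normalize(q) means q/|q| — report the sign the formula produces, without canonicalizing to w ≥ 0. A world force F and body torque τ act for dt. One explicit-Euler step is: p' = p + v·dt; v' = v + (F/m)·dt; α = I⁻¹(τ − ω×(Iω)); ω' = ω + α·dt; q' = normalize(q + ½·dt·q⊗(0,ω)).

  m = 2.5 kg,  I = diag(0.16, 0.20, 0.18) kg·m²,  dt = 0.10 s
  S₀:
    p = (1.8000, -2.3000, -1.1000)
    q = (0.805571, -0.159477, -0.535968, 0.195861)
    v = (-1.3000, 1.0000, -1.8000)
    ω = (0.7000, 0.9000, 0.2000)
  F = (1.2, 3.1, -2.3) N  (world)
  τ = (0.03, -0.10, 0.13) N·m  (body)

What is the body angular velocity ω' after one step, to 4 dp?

ω' = (0.7210, 0.8514, 0.2582)

gyro term ω×Iω = (-0.0036, -0.0028, 0.0252)
angular accel α = (0.2100, -0.4860, 0.5822)
ω' = ω + α·dt = (0.7210, 0.8514, 0.2582)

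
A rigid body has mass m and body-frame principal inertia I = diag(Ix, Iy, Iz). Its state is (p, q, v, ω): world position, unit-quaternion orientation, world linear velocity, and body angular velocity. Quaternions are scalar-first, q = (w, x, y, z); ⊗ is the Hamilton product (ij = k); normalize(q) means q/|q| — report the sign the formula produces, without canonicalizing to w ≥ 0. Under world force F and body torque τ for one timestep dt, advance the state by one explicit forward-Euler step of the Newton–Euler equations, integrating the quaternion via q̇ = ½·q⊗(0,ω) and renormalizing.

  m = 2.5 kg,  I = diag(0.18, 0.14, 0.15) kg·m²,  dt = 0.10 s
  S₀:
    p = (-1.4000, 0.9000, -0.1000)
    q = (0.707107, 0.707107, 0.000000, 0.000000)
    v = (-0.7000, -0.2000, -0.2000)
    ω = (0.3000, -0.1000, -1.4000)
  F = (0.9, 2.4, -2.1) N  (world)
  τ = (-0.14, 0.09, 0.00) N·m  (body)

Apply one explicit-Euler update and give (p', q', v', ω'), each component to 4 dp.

(τ − ω×Iω)/I = (-0.7856, 0.7329, -0.0080)
ω + α·dt = (0.2214, -0.0267, -1.4008)
Hamilton product q⊗(0,ω) = (-0.2121321, 0.2121321, 0.9192391, -1.0606605)
q + ½dt·q⊗(0,ω), renormalized = (0.6947, 0.7159, 0.0458, -0.0529)
p' = p + v·dt = (-1.4700, 0.8800, -0.1200)
new velocity v' = (-0.6640, -0.1040, -0.2840)

p' = (-1.4700, 0.8800, -0.1200)
q' = (0.6947, 0.7159, 0.0458, -0.0529)
v' = (-0.6640, -0.1040, -0.2840)
ω' = (0.2214, -0.0267, -1.4008)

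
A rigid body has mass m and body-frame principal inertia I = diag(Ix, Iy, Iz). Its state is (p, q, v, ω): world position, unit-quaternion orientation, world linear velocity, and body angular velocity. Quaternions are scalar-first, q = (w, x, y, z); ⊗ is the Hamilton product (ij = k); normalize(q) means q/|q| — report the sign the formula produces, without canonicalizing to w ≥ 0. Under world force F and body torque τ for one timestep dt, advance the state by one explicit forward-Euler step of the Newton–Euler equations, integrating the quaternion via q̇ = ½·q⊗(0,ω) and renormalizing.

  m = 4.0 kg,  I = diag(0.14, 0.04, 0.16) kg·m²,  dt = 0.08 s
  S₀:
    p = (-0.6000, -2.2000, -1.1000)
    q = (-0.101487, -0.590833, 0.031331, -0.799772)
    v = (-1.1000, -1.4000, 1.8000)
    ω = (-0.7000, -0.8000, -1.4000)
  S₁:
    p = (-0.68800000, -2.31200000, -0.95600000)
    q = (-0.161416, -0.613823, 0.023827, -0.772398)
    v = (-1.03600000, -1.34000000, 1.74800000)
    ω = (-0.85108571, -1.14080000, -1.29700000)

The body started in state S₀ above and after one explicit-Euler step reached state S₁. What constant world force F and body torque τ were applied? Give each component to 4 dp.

velocity change Δv = (0.06400000, 0.06000000, -0.05200000)
applied force F = (3.2000, 3.0000, -2.6000)
Δω = ω₁−ω₀ = (-0.15108571, -0.34080000, 0.10300000)
gyro term ω₀×Iω₀ = (0.1344, -0.0196, -0.0560)
I·α + gyro = (-0.1300, -0.1900, 0.1500)

F = (3.2000, 3.0000, -2.6000)
τ = (-0.1300, -0.1900, 0.1500)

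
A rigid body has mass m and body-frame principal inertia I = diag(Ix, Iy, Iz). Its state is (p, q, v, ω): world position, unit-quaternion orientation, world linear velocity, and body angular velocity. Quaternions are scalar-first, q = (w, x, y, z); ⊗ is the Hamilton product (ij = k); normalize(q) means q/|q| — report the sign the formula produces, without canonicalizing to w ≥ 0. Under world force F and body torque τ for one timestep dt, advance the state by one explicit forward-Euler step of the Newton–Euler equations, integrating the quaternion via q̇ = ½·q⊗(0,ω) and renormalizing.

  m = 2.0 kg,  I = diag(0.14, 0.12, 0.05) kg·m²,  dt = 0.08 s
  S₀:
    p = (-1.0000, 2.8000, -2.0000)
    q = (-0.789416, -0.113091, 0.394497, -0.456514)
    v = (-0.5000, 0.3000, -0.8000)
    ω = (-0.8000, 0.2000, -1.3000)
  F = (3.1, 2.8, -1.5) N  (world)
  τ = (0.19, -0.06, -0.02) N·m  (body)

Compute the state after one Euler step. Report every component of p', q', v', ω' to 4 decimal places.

p' = (-1.0400, 2.8240, -2.0640)
q' = (-0.8184, -0.1045, 0.3962, -0.4030)
v' = (-0.3760, 0.4120, -0.8600)
ω' = (-0.7018, 0.0976, -1.3371)

p + v·dt = (-1.0400, 2.8240, -2.0640)
new velocity v' = (-0.3760, 0.4120, -0.8600)
precession coupling ω×(Iω) = (0.0182, 0.0936, 0.0032)
α = I⁻¹(τ − ω×Iω) = (1.2271, -1.2800, -0.4640)
ω + α·dt = (-0.7018, 0.0976, -1.3371)
Hamilton product q⊗(0,ω) = (-0.7628404, 0.2099895, 0.0603097, 1.3192202)
updated quaternion q' = (-0.8184, -0.1045, 0.3962, -0.4030)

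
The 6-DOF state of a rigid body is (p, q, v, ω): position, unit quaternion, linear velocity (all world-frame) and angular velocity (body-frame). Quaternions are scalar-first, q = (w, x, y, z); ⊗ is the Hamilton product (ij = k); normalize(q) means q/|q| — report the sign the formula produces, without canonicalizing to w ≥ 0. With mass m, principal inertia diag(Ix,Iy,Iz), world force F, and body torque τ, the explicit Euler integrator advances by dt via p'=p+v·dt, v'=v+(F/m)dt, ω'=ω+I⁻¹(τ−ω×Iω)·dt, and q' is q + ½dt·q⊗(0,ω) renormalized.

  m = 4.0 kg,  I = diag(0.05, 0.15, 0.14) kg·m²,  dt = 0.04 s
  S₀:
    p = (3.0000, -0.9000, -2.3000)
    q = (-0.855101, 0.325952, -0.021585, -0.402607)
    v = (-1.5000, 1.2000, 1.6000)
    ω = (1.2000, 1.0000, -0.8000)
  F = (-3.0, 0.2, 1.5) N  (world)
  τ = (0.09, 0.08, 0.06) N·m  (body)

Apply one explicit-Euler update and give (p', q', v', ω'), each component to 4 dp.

(τ − ω×Iω)/I = (1.6400, -0.0427, -0.4286)
new body rate ω' = (1.2656, 0.9983, -0.8171)
2q̇ = q⊗(0,ω) = (-0.6916430, -0.6062462, -1.0774678, 1.0359348)
q' = normalize(q + ½dt·q⊗(0,ω)) = (-0.8684, 0.3136, -0.0431, -0.3817)
new position p' = (2.9400, -0.8520, -2.2360)
new velocity v' = (-1.5300, 1.2020, 1.6150)

p' = (2.9400, -0.8520, -2.2360)
q' = (-0.8684, 0.3136, -0.0431, -0.3817)
v' = (-1.5300, 1.2020, 1.6150)
ω' = (1.2656, 0.9983, -0.8171)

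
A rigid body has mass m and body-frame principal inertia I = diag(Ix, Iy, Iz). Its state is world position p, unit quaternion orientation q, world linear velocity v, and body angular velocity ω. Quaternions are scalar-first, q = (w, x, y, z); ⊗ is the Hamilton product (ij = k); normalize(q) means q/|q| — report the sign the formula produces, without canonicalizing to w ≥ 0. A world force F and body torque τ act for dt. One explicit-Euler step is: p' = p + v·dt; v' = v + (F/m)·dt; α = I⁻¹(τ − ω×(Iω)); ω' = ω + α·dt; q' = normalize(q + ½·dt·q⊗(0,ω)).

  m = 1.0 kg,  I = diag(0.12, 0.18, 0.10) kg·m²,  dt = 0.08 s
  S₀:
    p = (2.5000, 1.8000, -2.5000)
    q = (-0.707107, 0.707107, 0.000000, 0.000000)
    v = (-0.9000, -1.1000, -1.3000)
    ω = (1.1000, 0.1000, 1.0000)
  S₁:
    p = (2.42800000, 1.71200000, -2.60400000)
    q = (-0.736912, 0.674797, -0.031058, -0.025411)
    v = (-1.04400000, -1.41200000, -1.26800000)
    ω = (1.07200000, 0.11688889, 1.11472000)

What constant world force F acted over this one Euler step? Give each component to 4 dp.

F = (-1.8000, -3.9000, 0.4000)

v₁ − v₀ = (-0.14400000, -0.31200000, 0.03200000)
m·(v₁−v₀)/dt = (-1.8000, -3.9000, 0.4000)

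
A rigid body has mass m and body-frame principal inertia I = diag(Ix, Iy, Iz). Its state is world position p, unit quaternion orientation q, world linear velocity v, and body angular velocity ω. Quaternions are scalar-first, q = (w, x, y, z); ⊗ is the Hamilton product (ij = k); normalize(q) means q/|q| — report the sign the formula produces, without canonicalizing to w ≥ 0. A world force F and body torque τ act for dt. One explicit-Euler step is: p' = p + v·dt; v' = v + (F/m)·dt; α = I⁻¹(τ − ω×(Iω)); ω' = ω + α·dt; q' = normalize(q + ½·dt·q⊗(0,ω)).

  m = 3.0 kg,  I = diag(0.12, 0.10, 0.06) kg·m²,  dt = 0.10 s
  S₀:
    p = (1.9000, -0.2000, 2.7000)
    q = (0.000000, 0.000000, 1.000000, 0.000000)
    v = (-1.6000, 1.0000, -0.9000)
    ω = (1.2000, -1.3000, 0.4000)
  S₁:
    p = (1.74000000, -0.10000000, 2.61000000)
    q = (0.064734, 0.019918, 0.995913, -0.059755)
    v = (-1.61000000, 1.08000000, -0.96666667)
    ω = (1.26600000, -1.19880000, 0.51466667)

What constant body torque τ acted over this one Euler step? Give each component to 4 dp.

ω₁ − ω₀ = (0.06600000, 0.10120000, 0.11466667)
precession coupling = (0.0208, 0.0288, 0.0312)
τ = I·(Δω/dt) + ω₀×(Iω₀) = (0.1000, 0.1300, 0.1000)

τ = (0.1000, 0.1300, 0.1000)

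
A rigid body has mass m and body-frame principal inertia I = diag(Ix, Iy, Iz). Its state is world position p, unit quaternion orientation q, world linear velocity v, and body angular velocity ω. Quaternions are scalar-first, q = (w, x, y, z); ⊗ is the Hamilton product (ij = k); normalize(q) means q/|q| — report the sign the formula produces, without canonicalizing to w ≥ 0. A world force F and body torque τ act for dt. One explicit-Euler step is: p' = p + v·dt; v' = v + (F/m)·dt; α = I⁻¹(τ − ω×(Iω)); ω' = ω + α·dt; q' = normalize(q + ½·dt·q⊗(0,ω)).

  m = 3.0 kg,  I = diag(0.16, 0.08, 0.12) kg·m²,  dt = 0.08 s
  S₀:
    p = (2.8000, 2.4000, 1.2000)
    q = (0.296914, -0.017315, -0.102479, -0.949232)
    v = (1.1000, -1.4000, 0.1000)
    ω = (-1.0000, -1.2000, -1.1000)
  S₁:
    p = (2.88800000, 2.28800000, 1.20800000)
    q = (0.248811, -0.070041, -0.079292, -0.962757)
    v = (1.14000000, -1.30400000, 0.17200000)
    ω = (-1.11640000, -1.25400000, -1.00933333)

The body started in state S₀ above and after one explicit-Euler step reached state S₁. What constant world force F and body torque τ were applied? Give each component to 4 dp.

F = (1.5000, 3.6000, 2.7000)
τ = (-0.1800, -0.0100, 0.0400)

rate change Δω = (-0.11640000, -0.05400000, 0.09066667)
ω₀×(Iω₀) = (0.0528, 0.0440, -0.0960)
applied torque τ = (-0.1800, -0.0100, 0.0400)
v₁ − v₀ = (0.04000000, 0.09600000, 0.07200000)
applied force F = (1.5000, 3.6000, 2.7000)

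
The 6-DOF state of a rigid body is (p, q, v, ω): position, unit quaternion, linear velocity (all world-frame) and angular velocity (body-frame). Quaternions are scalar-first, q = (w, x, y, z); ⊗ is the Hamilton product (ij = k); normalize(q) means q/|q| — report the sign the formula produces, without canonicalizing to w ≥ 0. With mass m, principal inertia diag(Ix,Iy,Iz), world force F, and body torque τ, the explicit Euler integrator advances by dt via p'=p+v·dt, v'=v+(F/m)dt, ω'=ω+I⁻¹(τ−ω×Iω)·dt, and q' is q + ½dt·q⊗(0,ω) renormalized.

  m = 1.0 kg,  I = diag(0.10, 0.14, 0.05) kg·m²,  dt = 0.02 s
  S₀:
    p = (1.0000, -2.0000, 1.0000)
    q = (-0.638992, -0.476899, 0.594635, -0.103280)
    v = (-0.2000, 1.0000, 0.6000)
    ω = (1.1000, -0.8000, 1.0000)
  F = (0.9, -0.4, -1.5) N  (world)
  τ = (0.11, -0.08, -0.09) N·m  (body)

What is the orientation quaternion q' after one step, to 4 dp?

q⊗(0,ω) = (1.1035769, -0.1908802, 0.8744846, -0.9115713)
q' = normalize(q + ½dt·q⊗(0,ω)) = (-0.6279, -0.4787, 0.6033, -0.1124)

q' = (-0.6279, -0.4787, 0.6033, -0.1124)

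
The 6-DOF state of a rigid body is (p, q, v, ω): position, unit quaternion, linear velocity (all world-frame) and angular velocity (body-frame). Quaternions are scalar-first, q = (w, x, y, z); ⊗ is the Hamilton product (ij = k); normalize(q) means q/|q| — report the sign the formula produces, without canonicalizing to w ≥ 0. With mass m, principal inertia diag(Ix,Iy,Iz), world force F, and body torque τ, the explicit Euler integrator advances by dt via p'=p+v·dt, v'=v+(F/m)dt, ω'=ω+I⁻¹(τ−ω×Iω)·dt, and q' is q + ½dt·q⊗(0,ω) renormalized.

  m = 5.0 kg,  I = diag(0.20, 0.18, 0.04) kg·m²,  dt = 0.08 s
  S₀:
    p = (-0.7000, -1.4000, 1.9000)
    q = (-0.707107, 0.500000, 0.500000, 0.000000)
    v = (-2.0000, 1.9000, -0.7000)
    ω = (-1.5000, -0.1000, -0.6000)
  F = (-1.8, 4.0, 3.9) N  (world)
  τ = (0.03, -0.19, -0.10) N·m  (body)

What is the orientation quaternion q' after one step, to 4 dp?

q⊗(0,ω) = (0.8000000, 0.7606605, 0.3707107, 1.1242642)
q' = normalize(q + ½dt·q⊗(0,ω)) = (-0.6737, 0.5293, 0.5138, 0.0449)

q' = (-0.6737, 0.5293, 0.5138, 0.0449)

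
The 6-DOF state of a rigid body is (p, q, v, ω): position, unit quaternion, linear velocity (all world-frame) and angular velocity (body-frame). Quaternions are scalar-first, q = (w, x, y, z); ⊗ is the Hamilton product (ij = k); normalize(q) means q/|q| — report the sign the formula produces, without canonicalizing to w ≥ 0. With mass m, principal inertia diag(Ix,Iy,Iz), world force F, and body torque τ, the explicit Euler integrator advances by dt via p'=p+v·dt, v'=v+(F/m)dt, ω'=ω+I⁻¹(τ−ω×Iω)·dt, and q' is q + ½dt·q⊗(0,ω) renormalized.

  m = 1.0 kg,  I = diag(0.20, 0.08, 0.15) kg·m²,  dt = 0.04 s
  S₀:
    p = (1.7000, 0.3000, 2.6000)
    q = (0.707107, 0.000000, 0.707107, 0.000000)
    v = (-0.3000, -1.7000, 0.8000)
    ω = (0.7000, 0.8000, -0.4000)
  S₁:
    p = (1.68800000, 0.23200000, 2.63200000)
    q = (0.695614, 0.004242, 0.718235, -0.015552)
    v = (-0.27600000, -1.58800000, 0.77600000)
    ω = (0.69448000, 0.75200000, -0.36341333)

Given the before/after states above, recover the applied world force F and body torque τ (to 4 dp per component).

F = (0.6000, 2.8000, -0.6000)
τ = (-0.0500, -0.1100, 0.0700)

Δv = v₁−v₀ = (0.02400000, 0.11200000, -0.02400000)
applied force F = (0.6000, 2.8000, -0.6000)
Δω = ω₁−ω₀ = (-0.00552000, -0.04800000, 0.03658667)
ω₀×(Iω₀) = (-0.0224, -0.0140, -0.0672)
applied torque τ = (-0.0500, -0.1100, 0.0700)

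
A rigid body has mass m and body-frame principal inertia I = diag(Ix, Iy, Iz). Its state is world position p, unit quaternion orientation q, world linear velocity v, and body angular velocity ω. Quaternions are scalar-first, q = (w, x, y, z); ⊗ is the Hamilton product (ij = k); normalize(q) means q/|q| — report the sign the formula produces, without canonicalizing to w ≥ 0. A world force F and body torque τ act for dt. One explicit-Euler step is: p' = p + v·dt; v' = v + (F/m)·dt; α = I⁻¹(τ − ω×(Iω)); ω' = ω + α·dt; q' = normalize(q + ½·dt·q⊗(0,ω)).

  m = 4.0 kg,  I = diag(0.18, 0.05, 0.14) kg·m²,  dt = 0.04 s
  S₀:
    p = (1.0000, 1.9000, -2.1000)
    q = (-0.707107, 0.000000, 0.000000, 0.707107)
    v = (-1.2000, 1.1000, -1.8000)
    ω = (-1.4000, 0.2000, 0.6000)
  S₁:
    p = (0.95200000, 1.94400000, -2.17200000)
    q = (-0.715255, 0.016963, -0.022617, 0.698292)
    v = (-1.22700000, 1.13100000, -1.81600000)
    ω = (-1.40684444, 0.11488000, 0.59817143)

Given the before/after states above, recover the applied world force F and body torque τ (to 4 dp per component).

velocity change Δv = (-0.02700000, 0.03100000, -0.01600000)
F = m·Δv/dt = (-2.7000, 3.1000, -1.6000)
Δω = ω₁−ω₀ = (-0.00684444, -0.08512000, -0.00182857)
precession coupling = (0.0108, -0.0336, 0.0364)
I·α + gyro = (-0.0200, -0.1400, 0.0300)

F = (-2.7000, 3.1000, -1.6000)
τ = (-0.0200, -0.1400, 0.0300)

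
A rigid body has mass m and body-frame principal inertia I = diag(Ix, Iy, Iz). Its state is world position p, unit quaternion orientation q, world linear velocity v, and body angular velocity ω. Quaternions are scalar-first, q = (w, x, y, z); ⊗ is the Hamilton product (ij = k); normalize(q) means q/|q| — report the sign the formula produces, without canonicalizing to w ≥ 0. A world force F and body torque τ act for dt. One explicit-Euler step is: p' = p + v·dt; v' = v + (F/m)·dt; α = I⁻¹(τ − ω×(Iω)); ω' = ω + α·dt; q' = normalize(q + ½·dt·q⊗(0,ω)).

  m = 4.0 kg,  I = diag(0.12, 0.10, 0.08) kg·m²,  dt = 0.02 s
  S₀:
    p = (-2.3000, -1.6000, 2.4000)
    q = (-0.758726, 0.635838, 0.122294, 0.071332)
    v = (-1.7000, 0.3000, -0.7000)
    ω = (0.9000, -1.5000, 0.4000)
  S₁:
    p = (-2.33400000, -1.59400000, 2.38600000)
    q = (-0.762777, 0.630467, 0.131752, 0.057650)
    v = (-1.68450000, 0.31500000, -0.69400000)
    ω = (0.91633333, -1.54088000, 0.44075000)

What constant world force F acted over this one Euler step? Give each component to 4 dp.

v₁ − v₀ = (0.01550000, 0.01500000, 0.00600000)
applied force F = (3.1000, 3.0000, 1.2000)

F = (3.1000, 3.0000, 1.2000)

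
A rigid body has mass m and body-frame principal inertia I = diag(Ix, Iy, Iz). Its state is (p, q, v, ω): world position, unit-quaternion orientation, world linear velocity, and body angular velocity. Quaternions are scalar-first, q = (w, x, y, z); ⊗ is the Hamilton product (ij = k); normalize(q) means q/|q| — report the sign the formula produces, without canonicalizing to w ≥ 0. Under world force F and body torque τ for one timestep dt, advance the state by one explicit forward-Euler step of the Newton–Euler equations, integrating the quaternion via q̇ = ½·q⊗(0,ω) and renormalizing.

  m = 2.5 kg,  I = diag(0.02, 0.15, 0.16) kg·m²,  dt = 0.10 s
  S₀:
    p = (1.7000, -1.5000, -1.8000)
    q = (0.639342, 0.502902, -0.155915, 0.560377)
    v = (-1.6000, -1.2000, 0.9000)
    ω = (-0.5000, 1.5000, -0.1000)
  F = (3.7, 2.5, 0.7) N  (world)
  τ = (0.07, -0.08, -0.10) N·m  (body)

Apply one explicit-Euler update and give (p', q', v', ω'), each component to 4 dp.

p' = (1.5400, -1.6200, -1.7100)
q' = (0.6643, 0.4443, -0.1191, 0.5892)
v' = (-1.4520, -1.1000, 0.9280)
ω' = (-0.1425, 1.4513, -0.1016)

linear accel F/m = (1.4800, 1.0000, 0.2800)
p + v·dt = (1.5400, -1.6200, -1.7100)
v' = v + a·dt = (-1.4520, -1.1000, 0.9280)
gyro term ω×Iω = (-0.0015, -0.0070, -0.0975)
(τ − ω×Iω)/I = (3.5750, -0.4867, -0.0156)
new body rate ω' = (-0.1425, 1.4513, -0.1016)
Hamilton product q⊗(0,ω) = (0.5413612, -1.1446450, 0.7291147, 0.6124613)
q' = normalize(q + ½dt·q⊗(0,ω)) = (0.6643, 0.4443, -0.1191, 0.5892)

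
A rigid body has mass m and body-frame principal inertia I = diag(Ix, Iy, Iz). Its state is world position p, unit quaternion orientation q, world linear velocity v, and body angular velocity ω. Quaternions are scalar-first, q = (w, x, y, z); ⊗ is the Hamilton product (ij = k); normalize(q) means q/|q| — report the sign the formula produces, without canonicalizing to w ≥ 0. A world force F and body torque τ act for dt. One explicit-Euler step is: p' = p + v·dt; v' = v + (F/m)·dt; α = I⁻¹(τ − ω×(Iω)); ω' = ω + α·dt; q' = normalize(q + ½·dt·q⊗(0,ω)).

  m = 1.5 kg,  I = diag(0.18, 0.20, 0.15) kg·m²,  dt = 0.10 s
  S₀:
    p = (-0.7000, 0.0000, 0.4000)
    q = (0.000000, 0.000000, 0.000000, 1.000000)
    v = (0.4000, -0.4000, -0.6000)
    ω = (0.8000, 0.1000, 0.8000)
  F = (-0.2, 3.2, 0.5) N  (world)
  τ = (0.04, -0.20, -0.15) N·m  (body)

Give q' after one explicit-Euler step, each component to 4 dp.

2q̇ = q⊗(0,ω) = (-0.8000000, -0.1000000, 0.8000000, 0.0000000)
q + ½dt·q⊗(0,ω), renormalized = (-0.0399, -0.0050, 0.0399, 0.9984)

q' = (-0.0399, -0.0050, 0.0399, 0.9984)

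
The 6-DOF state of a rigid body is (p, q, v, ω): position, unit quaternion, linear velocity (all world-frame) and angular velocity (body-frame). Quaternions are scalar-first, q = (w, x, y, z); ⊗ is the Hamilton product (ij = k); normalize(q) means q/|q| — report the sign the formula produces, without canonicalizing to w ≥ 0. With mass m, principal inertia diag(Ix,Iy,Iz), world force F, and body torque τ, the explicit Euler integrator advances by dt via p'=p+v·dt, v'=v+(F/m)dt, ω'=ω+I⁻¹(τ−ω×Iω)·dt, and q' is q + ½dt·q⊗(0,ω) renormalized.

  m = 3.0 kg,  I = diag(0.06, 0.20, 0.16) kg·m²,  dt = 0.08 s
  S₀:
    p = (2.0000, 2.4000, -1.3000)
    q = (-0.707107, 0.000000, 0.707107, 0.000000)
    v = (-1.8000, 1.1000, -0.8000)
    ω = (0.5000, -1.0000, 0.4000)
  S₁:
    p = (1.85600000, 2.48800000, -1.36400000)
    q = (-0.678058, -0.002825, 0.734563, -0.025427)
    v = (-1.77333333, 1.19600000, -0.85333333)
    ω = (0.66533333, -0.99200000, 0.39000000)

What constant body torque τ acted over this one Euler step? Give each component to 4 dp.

τ = (0.1400, 0.0000, -0.0900)

ω₁ − ω₀ = (0.16533333, 0.00800000, -0.01000000)
τ = I·(Δω/dt) + ω₀×(Iω₀) = (0.1400, 0.0000, -0.0900)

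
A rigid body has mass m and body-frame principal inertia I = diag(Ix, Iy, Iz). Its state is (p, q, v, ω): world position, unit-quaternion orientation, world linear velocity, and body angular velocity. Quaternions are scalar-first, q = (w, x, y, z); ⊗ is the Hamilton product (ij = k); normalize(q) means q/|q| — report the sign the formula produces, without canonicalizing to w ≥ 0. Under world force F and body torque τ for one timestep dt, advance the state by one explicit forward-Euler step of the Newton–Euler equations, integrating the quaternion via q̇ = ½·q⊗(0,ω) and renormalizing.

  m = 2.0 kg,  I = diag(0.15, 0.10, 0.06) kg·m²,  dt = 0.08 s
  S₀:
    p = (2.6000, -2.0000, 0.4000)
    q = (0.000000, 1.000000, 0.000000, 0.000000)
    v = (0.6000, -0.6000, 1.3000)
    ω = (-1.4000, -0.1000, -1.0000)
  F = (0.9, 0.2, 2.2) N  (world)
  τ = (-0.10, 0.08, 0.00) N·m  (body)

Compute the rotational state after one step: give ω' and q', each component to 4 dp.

(τ − ω×Iω)/I = (-0.6400, -0.4600, 0.1167)
ω' = ω + α·dt = (-1.4512, -0.1368, -0.9907)
q⊗(0,ω) = (1.4000000, 0.0000000, 1.0000000, -0.1000000)
q + ½dt·q⊗(0,ω), renormalized = (0.0559, 0.9976, 0.0399, -0.0040)

ω' = (-1.4512, -0.1368, -0.9907)
q' = (0.0559, 0.9976, 0.0399, -0.0040)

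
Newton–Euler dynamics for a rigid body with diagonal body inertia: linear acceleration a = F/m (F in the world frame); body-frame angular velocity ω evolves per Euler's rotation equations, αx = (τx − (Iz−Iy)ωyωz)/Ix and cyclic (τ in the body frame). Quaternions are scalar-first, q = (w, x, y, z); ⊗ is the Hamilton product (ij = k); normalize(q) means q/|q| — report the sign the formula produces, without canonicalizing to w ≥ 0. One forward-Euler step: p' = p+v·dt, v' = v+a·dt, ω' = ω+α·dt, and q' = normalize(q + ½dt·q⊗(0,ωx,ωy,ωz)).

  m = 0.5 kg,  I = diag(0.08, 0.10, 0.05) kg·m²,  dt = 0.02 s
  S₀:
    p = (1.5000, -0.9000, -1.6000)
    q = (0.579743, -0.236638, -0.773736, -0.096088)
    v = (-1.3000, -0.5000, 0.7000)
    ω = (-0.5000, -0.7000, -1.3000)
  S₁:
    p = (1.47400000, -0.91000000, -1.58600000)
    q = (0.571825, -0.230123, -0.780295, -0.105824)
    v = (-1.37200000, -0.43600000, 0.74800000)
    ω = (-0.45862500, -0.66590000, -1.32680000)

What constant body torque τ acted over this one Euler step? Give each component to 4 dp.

τ = (0.1200, 0.1900, -0.0600)

Δω = ω₁−ω₀ = (0.04137500, 0.03410000, -0.02680000)
gyro term ω₀×Iω₀ = (-0.0455, 0.0195, 0.0070)
I·α + gyro = (0.1200, 0.1900, -0.0600)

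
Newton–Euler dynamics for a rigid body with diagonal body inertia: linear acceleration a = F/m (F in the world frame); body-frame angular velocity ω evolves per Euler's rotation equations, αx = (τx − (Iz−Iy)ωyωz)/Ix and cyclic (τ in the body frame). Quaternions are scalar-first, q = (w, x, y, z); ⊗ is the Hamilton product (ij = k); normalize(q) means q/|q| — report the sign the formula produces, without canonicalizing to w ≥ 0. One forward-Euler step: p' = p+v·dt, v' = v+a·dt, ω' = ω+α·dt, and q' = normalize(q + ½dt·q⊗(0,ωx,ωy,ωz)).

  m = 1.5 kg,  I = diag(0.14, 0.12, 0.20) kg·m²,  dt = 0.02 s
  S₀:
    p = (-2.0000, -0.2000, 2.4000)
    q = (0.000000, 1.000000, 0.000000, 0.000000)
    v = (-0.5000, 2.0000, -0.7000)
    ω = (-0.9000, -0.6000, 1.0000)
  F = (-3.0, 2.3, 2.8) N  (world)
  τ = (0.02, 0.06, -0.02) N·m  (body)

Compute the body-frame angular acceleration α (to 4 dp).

α = (0.4857, 0.0500, -0.0460)

gyro term ω×Iω = (-0.0480, 0.0540, -0.0108)
angular accel α = (0.4857, 0.0500, -0.0460)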